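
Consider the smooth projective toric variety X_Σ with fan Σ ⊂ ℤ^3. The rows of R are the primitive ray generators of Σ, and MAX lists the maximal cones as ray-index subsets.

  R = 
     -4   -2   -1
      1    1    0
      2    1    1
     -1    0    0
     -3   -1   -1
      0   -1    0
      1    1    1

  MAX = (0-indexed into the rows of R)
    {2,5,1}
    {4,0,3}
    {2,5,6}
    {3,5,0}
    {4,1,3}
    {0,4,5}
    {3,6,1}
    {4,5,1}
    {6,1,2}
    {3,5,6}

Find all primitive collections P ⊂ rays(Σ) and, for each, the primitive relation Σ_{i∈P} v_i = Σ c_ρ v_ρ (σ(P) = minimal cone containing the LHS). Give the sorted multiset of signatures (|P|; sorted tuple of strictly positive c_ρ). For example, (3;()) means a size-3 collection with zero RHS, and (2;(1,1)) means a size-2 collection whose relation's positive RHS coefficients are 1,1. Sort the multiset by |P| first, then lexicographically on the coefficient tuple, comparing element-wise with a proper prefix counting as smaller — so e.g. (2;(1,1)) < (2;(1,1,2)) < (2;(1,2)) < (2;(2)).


Σ has 9 primitive collections:

  P = {0,1}:  v_{0} + v_{1} = v_{4}  ⟹  sig = (2;(1))
  P = {2,3}:  v_{2} + v_{3} = v_{6}  ⟹  sig = (2;(1))
  P = {2,4}:  v_{2} + v_{4} = v_{3}  ⟹  sig = (2;(1))
  P = {0,2}:  v_{0} + v_{2} = 2·v_{3} + v_{5}  ⟹  sig = (2;(1,2))
  P = {0,6}:  v_{0} + v_{6} = 3·v_{3} + v_{5}  ⟹  sig = (2;(1,3))
  P = {4,6}:  v_{4} + v_{6} = 2·v_{3}  ⟹  sig = (2;(2))
  P = {1,3,5}:  v_{1} + v_{3} + v_{5} = 0  ⟹  sig = (3;())
  P = {1,5,6}:  v_{1} + v_{5} + v_{6} = v_{2}  ⟹  sig = (3;(1))
  P = {3,4,5}:  v_{3} + v_{4} + v_{5} = v_{0}  ⟹  sig = (3;(1))

so the primitive-relation signature multiset is
{ (2;(1)) ×3,  (2;(1,2)),  (2;(1,3)),  (2;(2)),  (3;()),  (3;(1)) ×2 }


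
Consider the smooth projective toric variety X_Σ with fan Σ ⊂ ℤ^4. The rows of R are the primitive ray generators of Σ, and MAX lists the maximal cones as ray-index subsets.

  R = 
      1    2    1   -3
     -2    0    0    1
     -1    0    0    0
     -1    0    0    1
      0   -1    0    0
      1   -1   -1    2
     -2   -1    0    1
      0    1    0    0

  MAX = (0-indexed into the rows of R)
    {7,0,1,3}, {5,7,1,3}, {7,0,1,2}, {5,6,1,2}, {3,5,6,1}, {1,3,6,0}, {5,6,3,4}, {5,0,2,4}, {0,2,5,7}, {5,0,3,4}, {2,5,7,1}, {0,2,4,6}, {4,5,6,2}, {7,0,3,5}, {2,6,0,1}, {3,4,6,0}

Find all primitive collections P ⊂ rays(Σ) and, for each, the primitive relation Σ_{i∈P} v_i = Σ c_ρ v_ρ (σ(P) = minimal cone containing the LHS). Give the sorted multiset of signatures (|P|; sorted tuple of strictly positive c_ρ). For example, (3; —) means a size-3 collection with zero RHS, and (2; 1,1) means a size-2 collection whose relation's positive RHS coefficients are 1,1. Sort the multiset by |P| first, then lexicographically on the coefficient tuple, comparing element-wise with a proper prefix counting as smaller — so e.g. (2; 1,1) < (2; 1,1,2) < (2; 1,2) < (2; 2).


Primitive collections (6):

  P = {4,7}:  v_{4} + v_{7} = 0  so sig = (2; —)
  P = {1,4}:  v_{1} + v_{4} = v_{6}  so sig = (2; 1)
  P = {2,3}:  v_{2} + v_{3} = v_{1}  so sig = (2; 1)
  P = {6,7}:  v_{6} + v_{7} = v_{1}  so sig = (2; 1)
  P = {0,5,6}:  v_{0} + v_{5} + v_{6} = 0  so sig = (3; —)
  P = {0,1,5}:  v_{0} + v_{1} + v_{5} = v_{7}  so sig = (3; 1)

so the primitive-relation signature multiset is
{ (2; —),  (2; 1) ×3,  (3; —),  (3; 1) }


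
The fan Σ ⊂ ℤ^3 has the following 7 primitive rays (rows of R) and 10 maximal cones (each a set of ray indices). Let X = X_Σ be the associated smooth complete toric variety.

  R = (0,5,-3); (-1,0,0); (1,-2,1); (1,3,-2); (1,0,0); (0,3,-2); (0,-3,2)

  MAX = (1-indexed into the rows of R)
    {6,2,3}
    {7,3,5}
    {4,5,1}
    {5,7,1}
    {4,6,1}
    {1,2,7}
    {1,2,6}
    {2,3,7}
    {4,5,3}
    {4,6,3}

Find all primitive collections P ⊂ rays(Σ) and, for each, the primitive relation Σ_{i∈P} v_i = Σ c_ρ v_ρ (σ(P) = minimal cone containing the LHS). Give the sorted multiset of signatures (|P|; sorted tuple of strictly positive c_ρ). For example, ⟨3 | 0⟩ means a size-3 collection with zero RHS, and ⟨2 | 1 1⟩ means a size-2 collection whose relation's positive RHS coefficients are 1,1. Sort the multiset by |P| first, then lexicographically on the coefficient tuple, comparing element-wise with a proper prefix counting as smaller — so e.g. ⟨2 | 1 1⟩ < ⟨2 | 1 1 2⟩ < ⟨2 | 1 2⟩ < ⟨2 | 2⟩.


6 minimal non-faces of Δ(Σ) (on 7 rays):

  {2,5}:  v_{2} + v_{5} = 0  →  sig = ⟨2 | 0⟩
  {6,7}:  v_{6} + v_{7} = 0  →  sig = ⟨2 | 0⟩
  {1,3}:  v_{1} + v_{3} = v_{4}  →  sig = ⟨2 | 1⟩
  {2,4}:  v_{2} + v_{4} = v_{6}  →  sig = ⟨2 | 1⟩
  {4,7}:  v_{4} + v_{7} = v_{5}  →  sig = ⟨2 | 1⟩
  {5,6}:  v_{5} + v_{6} = v_{4}  →  sig = ⟨2 | 1⟩

Signatures (|P|; sorted positive RHS coefficients), sorted:
    |P|=2: 6 collections, coeffs (), (), (1), (1), (1), (1)


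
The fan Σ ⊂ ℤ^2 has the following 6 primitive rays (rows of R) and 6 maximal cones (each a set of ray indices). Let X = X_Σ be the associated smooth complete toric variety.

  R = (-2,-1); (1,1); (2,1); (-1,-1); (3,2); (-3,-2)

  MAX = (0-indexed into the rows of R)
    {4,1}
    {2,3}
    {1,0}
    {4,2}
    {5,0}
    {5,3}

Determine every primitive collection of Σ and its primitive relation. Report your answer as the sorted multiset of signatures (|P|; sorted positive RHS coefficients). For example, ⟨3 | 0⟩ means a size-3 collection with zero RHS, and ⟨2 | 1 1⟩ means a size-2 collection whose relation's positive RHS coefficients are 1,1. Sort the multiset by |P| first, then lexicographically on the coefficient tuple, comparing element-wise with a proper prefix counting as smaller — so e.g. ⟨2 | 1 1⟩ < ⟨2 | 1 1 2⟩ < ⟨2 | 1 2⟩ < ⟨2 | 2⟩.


Σ has 9 primitive collections:

  P = {0,2}:  v_{0} + v_{2} = 0  ⟹  sig = ⟨2 | 0⟩
  P = {1,3}:  v_{1} + v_{3} = 0  ⟹  sig = ⟨2 | 0⟩
  P = {4,5}:  v_{4} + v_{5} = 0  ⟹  sig = ⟨2 | 0⟩
  P = {0,3}:  v_{0} + v_{3} = v_{5}  ⟹  sig = ⟨2 | 1⟩
  P = {0,4}:  v_{0} + v_{4} = v_{1}  ⟹  sig = ⟨2 | 1⟩
  P = {1,2}:  v_{1} + v_{2} = v_{4}  ⟹  sig = ⟨2 | 1⟩
  P = {1,5}:  v_{1} + v_{5} = v_{0}  ⟹  sig = ⟨2 | 1⟩
  P = {2,5}:  v_{2} + v_{5} = v_{3}  ⟹  sig = ⟨2 | 1⟩
  P = {3,4}:  v_{3} + v_{4} = v_{2}  ⟹  sig = ⟨2 | 1⟩

Signatures (|P|; sorted positive RHS coefficients), sorted:
    |P|=2: 9 collections, coeffs (), (), (), (1), (1), (1), (1), (1), (1)


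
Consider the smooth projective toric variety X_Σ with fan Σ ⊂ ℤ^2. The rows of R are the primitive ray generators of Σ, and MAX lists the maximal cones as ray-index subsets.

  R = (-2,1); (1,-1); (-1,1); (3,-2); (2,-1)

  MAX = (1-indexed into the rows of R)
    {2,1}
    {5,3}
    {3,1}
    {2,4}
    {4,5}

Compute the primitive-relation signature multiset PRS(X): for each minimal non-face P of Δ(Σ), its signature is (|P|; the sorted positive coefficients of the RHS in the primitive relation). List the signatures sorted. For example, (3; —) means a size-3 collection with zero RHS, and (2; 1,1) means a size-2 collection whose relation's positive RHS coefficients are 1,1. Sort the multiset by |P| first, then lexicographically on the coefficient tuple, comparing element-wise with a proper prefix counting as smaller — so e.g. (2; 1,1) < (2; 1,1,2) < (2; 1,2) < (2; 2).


|primitive collections| = 5. Relations:

  P={1,5}:  v_{1} + v_{5} = 0  ⇒ sig = (2; —)
  P={2,3}:  v_{2} + v_{3} = 0  ⇒ sig = (2; —)
  P={1,4}:  v_{1} + v_{4} = v_{2}  ⇒ sig = (2; 1)
  P={2,5}:  v_{2} + v_{5} = v_{4}  ⇒ sig = (2; 1)
  P={3,4}:  v_{3} + v_{4} = v_{5}  ⇒ sig = (2; 1)

Sorted signature multiset PRS(X):
[(2; —), (2; —), (2; 1), (2; 1), (2; 1)]


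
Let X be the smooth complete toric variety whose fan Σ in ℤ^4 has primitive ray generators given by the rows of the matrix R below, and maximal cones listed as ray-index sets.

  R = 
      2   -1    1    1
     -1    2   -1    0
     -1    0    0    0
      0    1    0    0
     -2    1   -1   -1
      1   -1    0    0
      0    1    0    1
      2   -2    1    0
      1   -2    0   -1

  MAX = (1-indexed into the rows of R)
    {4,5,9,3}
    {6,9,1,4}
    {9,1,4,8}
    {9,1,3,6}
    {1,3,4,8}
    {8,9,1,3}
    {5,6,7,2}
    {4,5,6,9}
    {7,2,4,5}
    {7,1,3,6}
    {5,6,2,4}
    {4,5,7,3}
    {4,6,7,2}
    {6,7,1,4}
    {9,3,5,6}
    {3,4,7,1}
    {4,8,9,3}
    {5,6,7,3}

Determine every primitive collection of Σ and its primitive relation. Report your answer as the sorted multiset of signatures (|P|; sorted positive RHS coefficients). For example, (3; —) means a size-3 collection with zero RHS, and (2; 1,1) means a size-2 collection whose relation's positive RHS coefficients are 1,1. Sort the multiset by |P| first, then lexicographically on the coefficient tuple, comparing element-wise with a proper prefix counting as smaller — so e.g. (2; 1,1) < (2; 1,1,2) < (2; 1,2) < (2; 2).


The 12 primitive collections of Σ (r=9, n=4):

  P = {1,5}:  v_{1} + v_{5} = 0 ; sig = (2; —)
  P = {7,8}:  v_{7} + v_{8} = v_{1} ; sig = (2; 1)
  P = {7,9}:  v_{7} + v_{9} = v_{6} ; sig = (2; 1)
  P = {2,3}:  v_{2} + v_{3} = v_{5} + v_{7} ; sig = (2; 1,1)
  P = {2,8}:  v_{2} + v_{8} = v_{4} + v_{6} ; sig = (2; 1,1)
  P = {6,8}:  v_{6} + v_{8} = v_{1} + v_{9} ; sig = (2; 1,1)
  P = {1,2}:  v_{1} + v_{2} = v_{4} + v_{6} + v_{7} ; sig = (2; 1,1,1)
  P = {5,8}:  v_{5} + v_{8} = v_{3} + v_{4} + v_{9} ; sig = (2; 1,1,1)
  P = {2,9}:  v_{2} + v_{9} = v_{4} + v_{5} + 2·v_{6} ; sig = (2; 1,1,2)
  P = {3,4,6}:  v_{3} + v_{4} + v_{6} = 0 ; sig = (3; —)
  P = {1,3,4,9}:  v_{1} + v_{3} + v_{4} + v_{9} = v_{8} ; sig = (4; 1)
  P = {4,5,6,7}:  v_{4} + v_{5} + v_{6} + v_{7} = v_{2} ; sig = (4; 1)

Signatures (|P|; sorted positive RHS coefficients), sorted:
[(2; —), (2; 1), (2; 1), (2; 1,1), (2; 1,1), (2; 1,1), (2; 1,1,1), (2; 1,1,1), (2; 1,1,2), (3; —), (4; 1), (4; 1)]


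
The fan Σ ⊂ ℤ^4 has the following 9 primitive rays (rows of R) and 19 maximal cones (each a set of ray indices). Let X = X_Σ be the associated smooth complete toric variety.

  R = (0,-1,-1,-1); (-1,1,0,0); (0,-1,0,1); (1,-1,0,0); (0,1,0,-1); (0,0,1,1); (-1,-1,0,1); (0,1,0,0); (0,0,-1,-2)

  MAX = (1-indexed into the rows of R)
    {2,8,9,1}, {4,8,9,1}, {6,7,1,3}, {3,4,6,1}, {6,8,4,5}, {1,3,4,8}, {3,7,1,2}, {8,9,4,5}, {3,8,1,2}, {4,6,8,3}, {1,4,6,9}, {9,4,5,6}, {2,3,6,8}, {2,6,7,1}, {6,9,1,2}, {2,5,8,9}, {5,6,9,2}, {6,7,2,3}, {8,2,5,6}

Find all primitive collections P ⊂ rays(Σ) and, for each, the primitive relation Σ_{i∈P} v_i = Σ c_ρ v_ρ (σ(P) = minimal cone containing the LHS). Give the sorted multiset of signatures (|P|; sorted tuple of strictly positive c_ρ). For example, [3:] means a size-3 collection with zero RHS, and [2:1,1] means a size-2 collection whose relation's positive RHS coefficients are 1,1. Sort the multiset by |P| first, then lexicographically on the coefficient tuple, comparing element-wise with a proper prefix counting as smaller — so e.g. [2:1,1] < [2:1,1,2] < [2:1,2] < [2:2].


|primitive collections| = 11. Relations:

  P={2,4}:  v_{2} + v_{4} = 0  →  sig = [2:]
  P={3,5}:  v_{3} + v_{5} = 0  →  sig = [2:]
  P={1,5}:  v_{1} + v_{5} = v_{9}  →  sig = [2:1]
  P={3,9}:  v_{3} + v_{9} = v_{1}  →  sig = [2:1]
  P={7,8}:  v_{7} + v_{8} = v_{2} + v_{3}  →  sig = [2:1,1]
  P={4,7}:  v_{4} + v_{7} = v_{1} + v_{3} + v_{6}  →  sig = [2:1,1,1]
  P={5,7}:  v_{5} + v_{7} = v_{1} + v_{2} + v_{6}  →  sig = [2:1,1,1]
  P={7,9}:  v_{7} + v_{9} = 2·v_{1} + v_{2} + v_{6}  →  sig = [2:1,1,2]
  P={1,6,8}:  v_{1} + v_{6} + v_{8} = 0  →  sig = [3:]
  P={6,8,9}:  v_{6} + v_{8} + v_{9} = v_{5}  →  sig = [3:1]
  P={1,2,3,6}:  v_{1} + v_{2} + v_{3} + v_{6} = v_{7}  →  sig = [4:1]

Sorted signature multiset PRS(X):
    |P|=2: 8 collections, coeffs (), (), (1), (1), (1,1), (1,1,1), (1,1,1), (1,1,2)
    |P|=3: 2 collections, coeffs (), (1)
    |P|=4: 1 collection, coeffs (1)


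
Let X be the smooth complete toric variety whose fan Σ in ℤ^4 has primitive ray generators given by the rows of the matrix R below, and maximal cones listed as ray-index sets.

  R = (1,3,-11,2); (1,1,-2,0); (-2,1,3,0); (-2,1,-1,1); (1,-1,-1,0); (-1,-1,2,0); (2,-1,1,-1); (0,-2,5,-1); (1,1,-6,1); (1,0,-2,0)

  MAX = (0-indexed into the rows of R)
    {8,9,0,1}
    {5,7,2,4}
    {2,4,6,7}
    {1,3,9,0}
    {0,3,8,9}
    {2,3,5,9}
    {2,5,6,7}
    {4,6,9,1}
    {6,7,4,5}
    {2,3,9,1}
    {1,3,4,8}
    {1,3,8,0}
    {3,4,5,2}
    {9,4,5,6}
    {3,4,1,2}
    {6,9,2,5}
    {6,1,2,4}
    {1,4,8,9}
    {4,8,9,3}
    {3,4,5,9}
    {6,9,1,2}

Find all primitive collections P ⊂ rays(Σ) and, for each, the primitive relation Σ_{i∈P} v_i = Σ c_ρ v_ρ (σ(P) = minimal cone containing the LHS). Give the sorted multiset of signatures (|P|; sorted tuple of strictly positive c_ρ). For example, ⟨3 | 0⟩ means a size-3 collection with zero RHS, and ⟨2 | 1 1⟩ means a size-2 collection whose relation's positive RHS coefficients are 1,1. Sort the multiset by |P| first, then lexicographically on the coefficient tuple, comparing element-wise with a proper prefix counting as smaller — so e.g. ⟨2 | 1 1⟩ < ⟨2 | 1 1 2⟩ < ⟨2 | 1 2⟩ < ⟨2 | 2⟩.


Δ(Σ) — 10 vertices, 18 min non-faces:

  P={1,5}:  v_{1} + v_{5} = 0  →  sig = ⟨2 | 0⟩
  P={3,6}:  v_{3} + v_{6} = 0  →  sig = ⟨2 | 0⟩
  P={0,7}:  v_{0} + v_{7} = v_{8}  →  sig = ⟨2 | 1⟩
  P={7,8}:  v_{7} + v_{8} = v_{4}  →  sig = ⟨2 | 1⟩
  P={2,8}:  v_{2} + v_{8} = v_{1} + v_{3}  →  sig = ⟨2 | 1 1⟩
  P={7,9}:  v_{7} + v_{9} = v_{5} + v_{6}  →  sig = ⟨2 | 1 1⟩
  P={0,5}:  v_{0} + v_{5} = v_{3} + v_{8} + v_{9}  →  sig = ⟨2 | 1 1 1⟩
  P={0,6}:  v_{0} + v_{6} = v_{1} + v_{8} + v_{9}  →  sig = ⟨2 | 1 1 1⟩
  P={1,7}:  v_{1} + v_{7} = v_{2} + v_{4} + v_{6}  →  sig = ⟨2 | 1 1 1⟩
  P={3,7}:  v_{3} + v_{7} = v_{2} + v_{4} + v_{5}  →  sig = ⟨2 | 1 1 1⟩
  P={5,8}:  v_{5} + v_{8} = v_{3} + v_{4} + v_{9}  →  sig = ⟨2 | 1 1 1⟩
  P={6,8}:  v_{6} + v_{8} = v_{1} + v_{4} + v_{9}  →  sig = ⟨2 | 1 1 1⟩
  P={0,2}:  v_{0} + v_{2} = 2·v_{1} + 2·v_{3} + v_{9}  →  sig = ⟨2 | 1 2 2⟩
  P={0,4}:  v_{0} + v_{4} = 2·v_{8}  →  sig = ⟨2 | 2⟩
  P={2,4,9}:  v_{2} + v_{4} + v_{9} = 0  →  sig = ⟨3 | 0⟩
  P={1,3,4,9}:  v_{1} + v_{3} + v_{4} + v_{9} = v_{8}  →  sig = ⟨4 | 1⟩
  P={1,3,8,9}:  v_{1} + v_{3} + v_{8} + v_{9} = v_{0}  →  sig = ⟨4 | 1⟩
  P={2,4,5,6}:  v_{2} + v_{4} + v_{5} + v_{6} = v_{7}  →  sig = ⟨4 | 1⟩

Sorted signature multiset PRS(X):
    ⟨2 | 0⟩
    ⟨2 | 0⟩
    ⟨2 | 1⟩
    ⟨2 | 1⟩
    ⟨2 | 1 1⟩
    ⟨2 | 1 1⟩
    ⟨2 | 1 1 1⟩
    ⟨2 | 1 1 1⟩
    ⟨2 | 1 1 1⟩
    ⟨2 | 1 1 1⟩
    ⟨2 | 1 1 1⟩
    ⟨2 | 1 1 1⟩
    ⟨2 | 1 2 2⟩
    ⟨2 | 2⟩
    ⟨3 | 0⟩
    ⟨4 | 1⟩
    ⟨4 | 1⟩
    ⟨4 | 1⟩


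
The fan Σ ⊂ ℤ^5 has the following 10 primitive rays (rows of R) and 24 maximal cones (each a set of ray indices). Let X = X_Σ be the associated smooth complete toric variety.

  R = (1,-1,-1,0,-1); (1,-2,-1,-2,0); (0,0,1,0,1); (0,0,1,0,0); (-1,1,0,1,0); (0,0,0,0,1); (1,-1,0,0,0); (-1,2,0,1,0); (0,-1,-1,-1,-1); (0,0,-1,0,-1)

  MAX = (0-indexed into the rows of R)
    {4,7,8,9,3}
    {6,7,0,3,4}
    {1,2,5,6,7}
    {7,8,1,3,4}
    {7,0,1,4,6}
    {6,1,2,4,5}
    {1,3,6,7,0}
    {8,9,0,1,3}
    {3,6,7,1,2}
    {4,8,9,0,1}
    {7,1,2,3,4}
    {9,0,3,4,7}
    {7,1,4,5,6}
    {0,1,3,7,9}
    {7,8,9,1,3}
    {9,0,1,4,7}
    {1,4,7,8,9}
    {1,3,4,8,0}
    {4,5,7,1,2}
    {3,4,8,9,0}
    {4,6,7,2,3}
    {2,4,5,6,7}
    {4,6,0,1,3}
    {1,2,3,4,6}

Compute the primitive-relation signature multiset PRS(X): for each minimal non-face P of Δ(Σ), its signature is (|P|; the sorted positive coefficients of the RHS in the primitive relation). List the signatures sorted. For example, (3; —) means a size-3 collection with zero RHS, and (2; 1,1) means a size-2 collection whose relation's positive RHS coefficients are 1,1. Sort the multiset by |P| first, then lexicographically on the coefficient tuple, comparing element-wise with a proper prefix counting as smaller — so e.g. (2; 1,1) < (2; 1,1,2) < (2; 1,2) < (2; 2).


The 14 primitive collections of Σ (r=10, n=5):

  P = {2,9}:  v_{2} + v_{9} = 0  so sig = (2; —)
  P = {0,2}:  v_{0} + v_{2} = v_{6}  so sig = (2; 1)
  P = {3,5}:  v_{3} + v_{5} = v_{2}  so sig = (2; 1)
  P = {6,9}:  v_{6} + v_{9} = v_{0}  so sig = (2; 1)
  P = {5,8}:  v_{5} + v_{8} = v_{1} + v_{4}  so sig = (2; 1,1)
  P = {2,8}:  v_{2} + v_{8} = v_{1} + v_{3} + v_{4}  so sig = (2; 1,1,1)
  P = {5,9}:  v_{5} + v_{9} = v_{1} + v_{4} + v_{6} + v_{7}  so sig = (2; 1,1,1,1)
  P = {6,8}:  v_{6} + v_{8} = v_{0} + v_{1} + v_{3} + v_{4}  so sig = (2; 1,1,1,1)
  P = {0,5}:  v_{0} + v_{5} = v_{1} + v_{4} + 2·v_{6} + v_{7}  so sig = (2; 1,1,1,2)
  P = {0,7,8}:  v_{0} + v_{7} + v_{8} = 2·v_{9}  so sig = (3; 2)
  P = {1,3,4,9}:  v_{1} + v_{3} + v_{4} + v_{9} = v_{8}  so sig = (4; 1)
  P = {1,3,4,6,7}:  v_{1} + v_{3} + v_{4} + v_{6} + v_{7} = 0  so sig = (5; —)
  P = {0,1,3,4,7}:  v_{0} + v_{1} + v_{3} + v_{4} + v_{7} = v_{9}  so sig = (5; 1)
  P = {1,2,4,6,7}:  v_{1} + v_{2} + v_{4} + v_{6} + v_{7} = v_{5}  so sig = (5; 1)

Signatures (|P|; sorted positive RHS coefficients), sorted:
    (2; —)
    (2; 1)
    (2; 1)
    (2; 1)
    (2; 1,1)
    (2; 1,1,1)
    (2; 1,1,1,1)
    (2; 1,1,1,1)
    (2; 1,1,1,2)
    (3; 2)
    (4; 1)
    (5; —)
    (5; 1)
    (5; 1)


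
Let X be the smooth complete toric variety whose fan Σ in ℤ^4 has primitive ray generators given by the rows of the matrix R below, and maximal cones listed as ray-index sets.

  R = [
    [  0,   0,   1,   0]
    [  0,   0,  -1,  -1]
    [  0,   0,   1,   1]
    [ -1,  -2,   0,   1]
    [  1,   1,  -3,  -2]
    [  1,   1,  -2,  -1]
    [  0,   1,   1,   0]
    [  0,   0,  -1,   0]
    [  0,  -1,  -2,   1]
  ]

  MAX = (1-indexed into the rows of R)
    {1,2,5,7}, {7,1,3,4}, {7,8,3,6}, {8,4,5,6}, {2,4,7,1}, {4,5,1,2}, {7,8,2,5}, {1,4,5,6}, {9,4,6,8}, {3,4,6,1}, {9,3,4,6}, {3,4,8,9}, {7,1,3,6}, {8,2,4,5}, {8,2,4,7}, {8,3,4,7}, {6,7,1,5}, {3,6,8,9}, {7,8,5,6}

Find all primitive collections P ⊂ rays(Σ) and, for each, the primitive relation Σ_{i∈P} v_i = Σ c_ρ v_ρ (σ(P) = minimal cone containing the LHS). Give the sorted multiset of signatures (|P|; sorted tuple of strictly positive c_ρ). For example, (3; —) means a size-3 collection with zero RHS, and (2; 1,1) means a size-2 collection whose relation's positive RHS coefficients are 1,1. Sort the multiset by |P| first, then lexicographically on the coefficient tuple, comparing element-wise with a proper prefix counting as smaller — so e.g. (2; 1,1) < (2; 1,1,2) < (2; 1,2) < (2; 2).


Minimal non-faces — 11 found among 9 rays, 19 max cones:

  P = {1,8}:  v_{1} + v_{8} = 0 — sig = (2; —)
  P = {2,3}:  v_{2} + v_{3} = 0 — sig = (2; —)
  P = {2,6}:  v_{2} + v_{6} = v_{5} — sig = (2; 1)
  P = {3,5}:  v_{3} + v_{5} = v_{6} — sig = (2; 1)
  P = {1,9}:  v_{1} + v_{9} = v_{3} + v_{4} + v_{6} — sig = (2; 1,1,1)
  P = {2,9}:  v_{2} + v_{9} = v_{4} + v_{6} + v_{8} — sig = (2; 1,1,1)
  P = {5,9}:  v_{5} + v_{9} = v_{4} + 2·v_{6} + v_{8} — sig = (2; 1,1,2)
  P = {7,9}:  v_{7} + v_{9} = v_{3} + 2·v_{8} — sig = (2; 1,2)
  P = {4,6,7}:  v_{4} + v_{6} + v_{7} = v_{8} — sig = (3; 1)
  P = {4,5,7}:  v_{4} + v_{5} + v_{7} = v_{2} + v_{8} — sig = (3; 1,1)
  P = {3,4,6,8}:  v_{3} + v_{4} + v_{6} + v_{8} = v_{9} — sig = (4; 1)

so the primitive-relation signature multiset is
{ (2; —) ×2,  (2; 1) ×2,  (2; 1,1,1) ×2,  (2; 1,1,2),  (2; 1,2),  (3; 1),  (3; 1,1),  (4; 1) }


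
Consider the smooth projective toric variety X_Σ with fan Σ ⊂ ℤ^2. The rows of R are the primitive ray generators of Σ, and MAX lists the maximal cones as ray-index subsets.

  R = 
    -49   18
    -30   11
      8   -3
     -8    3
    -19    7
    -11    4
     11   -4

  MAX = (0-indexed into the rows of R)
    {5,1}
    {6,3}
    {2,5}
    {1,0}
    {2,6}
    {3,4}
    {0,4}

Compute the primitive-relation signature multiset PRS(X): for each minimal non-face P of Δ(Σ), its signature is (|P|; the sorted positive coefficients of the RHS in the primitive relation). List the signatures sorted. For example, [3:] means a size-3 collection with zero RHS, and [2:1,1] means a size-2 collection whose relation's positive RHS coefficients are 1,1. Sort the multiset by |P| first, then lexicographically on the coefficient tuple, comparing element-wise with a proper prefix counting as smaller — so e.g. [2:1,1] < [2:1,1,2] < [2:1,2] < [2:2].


Δ(Σ) — 7 vertices, 14 min non-faces:

  • {2,3}:  v_{2} + v_{3} = 0  so sig = [2:]
  • {5,6}:  v_{5} + v_{6} = 0  so sig = [2:]
  • {1,4}:  v_{1} + v_{4} = v_{0}  so sig = [2:1]
  • {1,6}:  v_{1} + v_{6} = v_{4}  so sig = [2:1]
  • {2,4}:  v_{2} + v_{4} = v_{5}  so sig = [2:1]
  • {3,5}:  v_{3} + v_{5} = v_{4}  so sig = [2:1]
  • {4,5}:  v_{4} + v_{5} = v_{1}  so sig = [2:1]
  • {4,6}:  v_{4} + v_{6} = v_{3}  so sig = [2:1]
  • {0,2}:  v_{0} + v_{2} = v_{1} + v_{5}  so sig = [2:1,1]
  • {0,5}:  v_{0} + v_{5} = 2·v_{1}  so sig = [2:2]
  • {0,6}:  v_{0} + v_{6} = 2·v_{4}  so sig = [2:2]
  • {1,2}:  v_{1} + v_{2} = 2·v_{5}  so sig = [2:2]
  • {1,3}:  v_{1} + v_{3} = 2·v_{4}  so sig = [2:2]
  • {0,3}:  v_{0} + v_{3} = 3·v_{4}  so sig = [2:3]

so the primitive-relation signature multiset is
    |P|=2: 14 collections, coeffs (), (), (1), (1), (1), (1), (1), (1), (1,1), (2), (2), (2), (2), (3)


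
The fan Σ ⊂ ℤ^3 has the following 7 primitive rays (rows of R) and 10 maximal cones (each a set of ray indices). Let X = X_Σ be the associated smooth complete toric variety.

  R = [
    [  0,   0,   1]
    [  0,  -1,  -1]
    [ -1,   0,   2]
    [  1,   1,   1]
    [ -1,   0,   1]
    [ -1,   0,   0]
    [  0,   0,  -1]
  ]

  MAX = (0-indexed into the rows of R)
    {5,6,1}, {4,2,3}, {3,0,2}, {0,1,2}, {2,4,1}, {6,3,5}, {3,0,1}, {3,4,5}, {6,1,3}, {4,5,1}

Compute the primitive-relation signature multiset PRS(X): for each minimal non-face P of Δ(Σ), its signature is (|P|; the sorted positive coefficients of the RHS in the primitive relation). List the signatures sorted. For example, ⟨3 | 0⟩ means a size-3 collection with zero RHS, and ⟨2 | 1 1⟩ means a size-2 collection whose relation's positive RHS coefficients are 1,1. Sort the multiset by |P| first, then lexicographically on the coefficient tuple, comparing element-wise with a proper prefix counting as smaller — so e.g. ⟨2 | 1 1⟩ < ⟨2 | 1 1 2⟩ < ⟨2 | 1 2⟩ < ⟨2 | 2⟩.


|primitive collections| = 9. Relations:

  • {0,6}:  v_{0} + v_{6} = 0  so sig = ⟨2 | 0⟩
  • {0,4}:  v_{0} + v_{4} = v_{2}  so sig = ⟨2 | 1⟩
  • {0,5}:  v_{0} + v_{5} = v_{4}  so sig = ⟨2 | 1⟩
  • {2,6}:  v_{2} + v_{6} = v_{4}  so sig = ⟨2 | 1⟩
  • {4,6}:  v_{4} + v_{6} = v_{5}  so sig = ⟨2 | 1⟩
  • {2,5}:  v_{2} + v_{5} = 2·v_{4}  so sig = ⟨2 | 2⟩
  • {1,3,5}:  v_{1} + v_{3} + v_{5} = 0  so sig = ⟨3 | 0⟩
  • {1,3,4}:  v_{1} + v_{3} + v_{4} = v_{0}  so sig = ⟨3 | 1⟩
  • {1,2,3}:  v_{1} + v_{2} + v_{3} = 2·v_{0}  so sig = ⟨3 | 2⟩

so the primitive-relation signature multiset is
    |P|=2: 6 collections, coeffs (), (1), (1), (1), (1), (2)
    |P|=3: 3 collections, coeffs (), (1), (2)


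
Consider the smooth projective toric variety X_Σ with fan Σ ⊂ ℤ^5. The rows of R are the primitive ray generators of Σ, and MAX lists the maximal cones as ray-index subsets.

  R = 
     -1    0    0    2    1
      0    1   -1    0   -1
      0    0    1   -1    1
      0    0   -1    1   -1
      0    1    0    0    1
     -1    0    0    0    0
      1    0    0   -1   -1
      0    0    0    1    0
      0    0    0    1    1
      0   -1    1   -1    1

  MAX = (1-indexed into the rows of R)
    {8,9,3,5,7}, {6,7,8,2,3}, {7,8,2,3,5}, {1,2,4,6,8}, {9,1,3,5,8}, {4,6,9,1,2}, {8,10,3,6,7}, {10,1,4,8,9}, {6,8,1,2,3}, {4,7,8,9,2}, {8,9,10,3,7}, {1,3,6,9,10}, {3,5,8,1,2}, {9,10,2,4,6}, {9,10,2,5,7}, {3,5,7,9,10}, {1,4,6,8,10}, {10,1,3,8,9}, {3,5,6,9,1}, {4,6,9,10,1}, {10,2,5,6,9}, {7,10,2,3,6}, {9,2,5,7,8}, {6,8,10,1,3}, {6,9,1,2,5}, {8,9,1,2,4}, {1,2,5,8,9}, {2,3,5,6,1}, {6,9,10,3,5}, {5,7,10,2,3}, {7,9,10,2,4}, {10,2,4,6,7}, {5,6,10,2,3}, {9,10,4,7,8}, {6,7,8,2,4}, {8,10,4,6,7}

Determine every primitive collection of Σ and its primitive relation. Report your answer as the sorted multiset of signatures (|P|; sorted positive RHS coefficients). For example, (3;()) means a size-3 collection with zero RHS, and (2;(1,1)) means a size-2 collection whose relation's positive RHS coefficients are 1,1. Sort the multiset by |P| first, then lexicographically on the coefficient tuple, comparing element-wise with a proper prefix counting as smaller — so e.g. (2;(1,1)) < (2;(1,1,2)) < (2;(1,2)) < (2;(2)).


Minimal non-faces — 12 found among 10 rays, 36 max cones:

  P = {3,4}:  v_{3} + v_{4} = 0  ⟹  sig = (2;())
  P = {1,7}:  v_{1} + v_{7} = v_{8}  ⟹  sig = (2;(1))
  P = {4,5}:  v_{4} + v_{5} = v_{2} + v_{9}  ⟹  sig = (2;(1,1))
  P = {2,8,10}:  v_{2} + v_{8} + v_{10} = 0  ⟹  sig = (3;())
  P = {6,7,9}:  v_{6} + v_{7} + v_{9} = 0  ⟹  sig = (3;())
  P = {2,3,9}:  v_{2} + v_{3} + v_{9} = v_{5}  ⟹  sig = (3;(1))
  P = {6,8,9}:  v_{6} + v_{8} + v_{9} = v_{1}  ⟹  sig = (3;(1))
  P = {1,2,10}:  v_{1} + v_{2} + v_{10} = v_{6} + v_{9}  ⟹  sig = (3;(1,1))
  P = {5,6,7}:  v_{5} + v_{6} + v_{7} = v_{2} + v_{3}  ⟹  sig = (3;(1,1))
  P = {5,8,10}:  v_{5} + v_{8} + v_{10} = v_{3} + v_{9}  ⟹  sig = (3;(1,1))
  P = {5,6,8}:  v_{5} + v_{6} + v_{8} = v_{1} + v_{2} + v_{3}  ⟹  sig = (3;(1,1,1))
  P = {1,5,10}:  v_{1} + v_{5} + v_{10} = v_{3} + v_{6} + 2·v_{9}  ⟹  sig = (3;(1,1,2))

Signatures (|P|; sorted positive RHS coefficients), sorted:
    (2;())
    (2;(1))
    (2;(1,1))
    (3;())
    (3;())
    (3;(1))
    (3;(1))
    (3;(1,1))
    (3;(1,1))
    (3;(1,1))
    (3;(1,1,1))
    (3;(1,1,2))


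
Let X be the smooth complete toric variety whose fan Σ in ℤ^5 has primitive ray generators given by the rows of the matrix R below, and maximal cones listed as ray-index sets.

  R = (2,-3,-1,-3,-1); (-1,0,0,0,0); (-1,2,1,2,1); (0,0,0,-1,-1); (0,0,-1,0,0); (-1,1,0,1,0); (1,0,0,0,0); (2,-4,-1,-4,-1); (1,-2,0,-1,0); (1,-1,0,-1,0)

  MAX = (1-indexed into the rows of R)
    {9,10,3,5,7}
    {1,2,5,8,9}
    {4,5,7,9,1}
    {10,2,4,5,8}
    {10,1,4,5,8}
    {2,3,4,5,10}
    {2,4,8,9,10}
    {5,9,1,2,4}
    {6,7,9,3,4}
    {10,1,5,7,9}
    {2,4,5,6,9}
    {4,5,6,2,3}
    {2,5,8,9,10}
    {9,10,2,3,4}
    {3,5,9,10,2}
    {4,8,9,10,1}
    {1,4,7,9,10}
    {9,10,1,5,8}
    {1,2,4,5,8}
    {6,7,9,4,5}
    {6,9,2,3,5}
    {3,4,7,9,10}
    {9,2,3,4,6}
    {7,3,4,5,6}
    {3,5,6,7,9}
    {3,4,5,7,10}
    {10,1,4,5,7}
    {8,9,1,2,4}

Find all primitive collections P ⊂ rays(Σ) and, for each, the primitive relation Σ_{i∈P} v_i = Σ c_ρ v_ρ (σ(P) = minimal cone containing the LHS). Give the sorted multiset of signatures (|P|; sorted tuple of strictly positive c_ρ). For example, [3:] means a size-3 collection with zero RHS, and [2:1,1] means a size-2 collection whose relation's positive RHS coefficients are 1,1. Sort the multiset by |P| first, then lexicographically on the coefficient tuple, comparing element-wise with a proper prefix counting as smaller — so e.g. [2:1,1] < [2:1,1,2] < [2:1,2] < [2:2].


Δ(Σ) — 10 vertices, 11 min non-faces:

  P={2,7}:  v_{2} + v_{7} = 0 ; sig = [2:]
  P={6,10}:  v_{6} + v_{10} = 0 ; sig = [2:]
  P={1,3}:  v_{1} + v_{3} = v_{10} ; sig = [2:1]
  P={6,8}:  v_{6} + v_{8} = v_{1} + v_{2} ; sig = [2:1,1]
  P={7,8}:  v_{7} + v_{8} = v_{1} + v_{10} ; sig = [2:1,1]
  P={1,6}:  v_{1} + v_{6} = v_{4} + v_{5} + v_{9} ; sig = [2:1,1,1]
  P={3,8}:  v_{3} + v_{8} = v_{2} + 2·v_{10} ; sig = [2:1,2]
  P={1,2,10}:  v_{1} + v_{2} + v_{10} = v_{8} ; sig = [3:1]
  P={3,4,5,9}:  v_{3} + v_{4} + v_{5} + v_{9} = 0 ; sig = [4:]
  P={4,5,9,10}:  v_{4} + v_{5} + v_{9} + v_{10} = v_{1} ; sig = [4:1]
  P={4,5,8,9}:  v_{4} + v_{5} + v_{8} + v_{9} = 2·v_{1} + v_{2} ; sig = [4:1,2]

Sorted signature multiset PRS(X):
    |P|=2: 7 collections, coeffs (), (), (1), (1,1), (1,1), (1,1,1), (1,2)
    |P|=3: 1 collection, coeffs (1)
    |P|=4: 3 collections, coeffs (), (1), (1,2)


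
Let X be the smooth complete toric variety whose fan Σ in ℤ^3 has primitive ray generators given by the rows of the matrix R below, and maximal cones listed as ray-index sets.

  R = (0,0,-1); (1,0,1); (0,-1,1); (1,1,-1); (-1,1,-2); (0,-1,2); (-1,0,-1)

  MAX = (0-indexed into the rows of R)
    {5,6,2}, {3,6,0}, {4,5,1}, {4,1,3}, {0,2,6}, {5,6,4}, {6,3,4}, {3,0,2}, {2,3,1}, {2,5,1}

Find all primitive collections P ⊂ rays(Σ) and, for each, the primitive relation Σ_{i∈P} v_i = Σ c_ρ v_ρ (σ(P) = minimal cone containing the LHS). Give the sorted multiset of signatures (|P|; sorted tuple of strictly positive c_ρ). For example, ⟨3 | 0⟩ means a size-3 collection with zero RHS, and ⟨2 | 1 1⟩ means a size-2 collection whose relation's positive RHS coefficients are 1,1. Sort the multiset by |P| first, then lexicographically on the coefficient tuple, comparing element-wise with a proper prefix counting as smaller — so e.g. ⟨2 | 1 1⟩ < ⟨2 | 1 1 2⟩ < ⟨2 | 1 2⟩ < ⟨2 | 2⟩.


Δ(Σ) — 7 vertices, 7 min non-faces:

  P = {1,6}:  v_{1} + v_{6} = 0 ; sig = ⟨2 | 0⟩
  P = {0,5}:  v_{0} + v_{5} = v_{2} ; sig = ⟨2 | 1⟩
  P = {2,4}:  v_{2} + v_{4} = v_{6} ; sig = ⟨2 | 1⟩
  P = {3,5}:  v_{3} + v_{5} = v_{1} ; sig = ⟨2 | 1⟩
  P = {0,1}:  v_{0} + v_{1} = v_{2} + v_{3} ; sig = ⟨2 | 1 1⟩
  P = {0,4}:  v_{0} + v_{4} = v_{3} + 2·v_{6} ; sig = ⟨2 | 1 2⟩
  P = {2,3,6}:  v_{2} + v_{3} + v_{6} = v_{0} ; sig = ⟨3 | 1⟩

Signatures (|P|; sorted positive RHS coefficients), sorted:
    |P|=2: 6 collections, coeffs (), (1), (1), (1), (1,1), (1,2)
    |P|=3: 1 collection, coeffs (1)


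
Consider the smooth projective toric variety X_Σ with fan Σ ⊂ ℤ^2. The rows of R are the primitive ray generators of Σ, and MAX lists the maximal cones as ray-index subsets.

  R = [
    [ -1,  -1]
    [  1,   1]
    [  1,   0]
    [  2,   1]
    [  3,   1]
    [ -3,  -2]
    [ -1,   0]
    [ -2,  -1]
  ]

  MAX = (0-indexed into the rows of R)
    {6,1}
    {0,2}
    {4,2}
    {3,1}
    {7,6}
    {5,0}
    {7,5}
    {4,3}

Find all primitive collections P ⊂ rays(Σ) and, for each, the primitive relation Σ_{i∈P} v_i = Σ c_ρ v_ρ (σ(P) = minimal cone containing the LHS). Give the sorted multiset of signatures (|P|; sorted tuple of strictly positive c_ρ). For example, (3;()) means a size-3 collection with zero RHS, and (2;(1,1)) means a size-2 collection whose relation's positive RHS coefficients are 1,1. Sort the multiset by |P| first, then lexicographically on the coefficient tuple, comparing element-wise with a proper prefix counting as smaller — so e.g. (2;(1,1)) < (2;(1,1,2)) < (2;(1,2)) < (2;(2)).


20 collections generate NE(X_Σ); each relation:

  P = {0,1}:  v_{0} + v_{1} = 0 — sig = (2;())
  P = {2,6}:  v_{2} + v_{6} = 0 — sig = (2;())
  P = {3,7}:  v_{3} + v_{7} = 0 — sig = (2;())
  P = {0,3}:  v_{0} + v_{3} = v_{2} — sig = (2;(1))
  P = {0,6}:  v_{0} + v_{6} = v_{7} — sig = (2;(1))
  P = {0,7}:  v_{0} + v_{7} = v_{5} — sig = (2;(1))
  P = {1,2}:  v_{1} + v_{2} = v_{3} — sig = (2;(1))
  P = {1,5}:  v_{1} + v_{5} = v_{7} — sig = (2;(1))
  P = {1,7}:  v_{1} + v_{7} = v_{6} — sig = (2;(1))
  P = {2,3}:  v_{2} + v_{3} = v_{4} — sig = (2;(1))
  P = {2,7}:  v_{2} + v_{7} = v_{0} — sig = (2;(1))
  P = {3,5}:  v_{3} + v_{5} = v_{0} — sig = (2;(1))
  P = {3,6}:  v_{3} + v_{6} = v_{1} — sig = (2;(1))
  P = {4,6}:  v_{4} + v_{6} = v_{3} — sig = (2;(1))
  P = {4,7}:  v_{4} + v_{7} = v_{2} — sig = (2;(1))
  P = {4,5}:  v_{4} + v_{5} = v_{0} + v_{2} — sig = (2;(1,1))
  P = {0,4}:  v_{0} + v_{4} = 2·v_{2} — sig = (2;(2))
  P = {1,4}:  v_{1} + v_{4} = 2·v_{3} — sig = (2;(2))
  P = {2,5}:  v_{2} + v_{5} = 2·v_{0} — sig = (2;(2))
  P = {5,6}:  v_{5} + v_{6} = 2·v_{7} — sig = (2;(2))

so the primitive-relation signature multiset is
    (2;())
    (2;())
    (2;())
    (2;(1))
    (2;(1))
    (2;(1))
    (2;(1))
    (2;(1))
    (2;(1))
    (2;(1))
    (2;(1))
    (2;(1))
    (2;(1))
    (2;(1))
    (2;(1))
    (2;(1,1))
    (2;(2))
    (2;(2))
    (2;(2))
    (2;(2))


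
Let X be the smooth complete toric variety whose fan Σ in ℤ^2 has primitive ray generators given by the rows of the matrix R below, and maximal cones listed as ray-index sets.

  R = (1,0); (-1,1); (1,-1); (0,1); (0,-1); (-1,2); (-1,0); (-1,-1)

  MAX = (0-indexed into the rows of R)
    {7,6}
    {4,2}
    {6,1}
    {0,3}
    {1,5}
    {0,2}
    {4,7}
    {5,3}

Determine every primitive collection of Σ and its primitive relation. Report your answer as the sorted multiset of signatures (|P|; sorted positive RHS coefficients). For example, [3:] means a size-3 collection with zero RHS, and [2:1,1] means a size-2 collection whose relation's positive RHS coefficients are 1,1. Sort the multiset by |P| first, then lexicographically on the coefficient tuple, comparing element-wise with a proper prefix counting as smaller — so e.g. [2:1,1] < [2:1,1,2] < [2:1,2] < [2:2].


20 minimal non-faces of Δ(Σ) (on 8 rays):

  P = {0,6}:  v_{0} + v_{6} = 0  →  sig = [2:]
  P = {1,2}:  v_{1} + v_{2} = 0  →  sig = [2:]
  P = {3,4}:  v_{3} + v_{4} = 0  →  sig = [2:]
  P = {0,1}:  v_{0} + v_{1} = v_{3}  →  sig = [2:1]
  P = {0,4}:  v_{0} + v_{4} = v_{2}  →  sig = [2:1]
  P = {0,7}:  v_{0} + v_{7} = v_{4}  →  sig = [2:1]
  P = {1,3}:  v_{1} + v_{3} = v_{5}  →  sig = [2:1]
  P = {1,4}:  v_{1} + v_{4} = v_{6}  →  sig = [2:1]
  P = {2,3}:  v_{2} + v_{3} = v_{0}  →  sig = [2:1]
  P = {2,5}:  v_{2} + v_{5} = v_{3}  →  sig = [2:1]
  P = {2,6}:  v_{2} + v_{6} = v_{4}  →  sig = [2:1]
  P = {3,6}:  v_{3} + v_{6} = v_{1}  →  sig = [2:1]
  P = {3,7}:  v_{3} + v_{7} = v_{6}  →  sig = [2:1]
  P = {4,5}:  v_{4} + v_{5} = v_{1}  →  sig = [2:1]
  P = {4,6}:  v_{4} + v_{6} = v_{7}  →  sig = [2:1]
  P = {5,7}:  v_{5} + v_{7} = v_{1} + v_{6}  →  sig = [2:1,1]
  P = {0,5}:  v_{0} + v_{5} = 2·v_{3}  →  sig = [2:2]
  P = {1,7}:  v_{1} + v_{7} = 2·v_{6}  →  sig = [2:2]
  P = {2,7}:  v_{2} + v_{7} = 2·v_{4}  →  sig = [2:2]
  P = {5,6}:  v_{5} + v_{6} = 2·v_{1}  →  sig = [2:2]

Sorted signature multiset PRS(X):
    [2:]
    [2:]
    [2:]
    [2:1]
    [2:1]
    [2:1]
    [2:1]
    [2:1]
    [2:1]
    [2:1]
    [2:1]
    [2:1]
    [2:1]
    [2:1]
    [2:1]
    [2:1,1]
    [2:2]
    [2:2]
    [2:2]
    [2:2]


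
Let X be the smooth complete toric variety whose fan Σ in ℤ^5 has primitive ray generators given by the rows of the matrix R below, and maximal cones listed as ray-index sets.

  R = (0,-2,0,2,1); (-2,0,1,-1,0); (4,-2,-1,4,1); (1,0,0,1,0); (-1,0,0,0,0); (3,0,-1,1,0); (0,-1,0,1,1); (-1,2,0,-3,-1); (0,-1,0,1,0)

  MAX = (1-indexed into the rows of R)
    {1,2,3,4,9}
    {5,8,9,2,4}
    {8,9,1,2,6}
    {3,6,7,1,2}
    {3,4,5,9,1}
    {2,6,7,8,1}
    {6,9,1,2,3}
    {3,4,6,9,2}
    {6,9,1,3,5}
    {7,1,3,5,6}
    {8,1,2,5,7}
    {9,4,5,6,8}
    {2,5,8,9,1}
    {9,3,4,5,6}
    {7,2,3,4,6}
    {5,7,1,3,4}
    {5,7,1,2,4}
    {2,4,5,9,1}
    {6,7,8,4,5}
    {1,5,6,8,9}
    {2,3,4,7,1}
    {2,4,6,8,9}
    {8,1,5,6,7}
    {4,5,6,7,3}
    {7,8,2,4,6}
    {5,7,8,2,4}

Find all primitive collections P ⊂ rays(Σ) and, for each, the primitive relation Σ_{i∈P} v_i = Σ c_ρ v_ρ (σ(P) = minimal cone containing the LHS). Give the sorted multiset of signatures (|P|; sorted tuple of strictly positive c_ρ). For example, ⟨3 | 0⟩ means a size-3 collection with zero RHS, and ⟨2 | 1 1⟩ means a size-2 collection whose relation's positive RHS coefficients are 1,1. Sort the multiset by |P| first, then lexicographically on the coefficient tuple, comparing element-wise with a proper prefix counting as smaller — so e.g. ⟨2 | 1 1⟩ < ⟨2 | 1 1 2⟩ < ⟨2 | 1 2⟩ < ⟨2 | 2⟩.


The 6 primitive collections of Σ (r=9, n=5):

  • {3,8}:  v_{3} + v_{8} = v_{6} ; sig = ⟨2 | 1⟩
  • {7,9}:  v_{7} + v_{9} = v_{1} ; sig = ⟨2 | 1⟩
  • {1,4,8}:  v_{1} + v_{4} + v_{8} = 0 ; sig = ⟨3 | 0⟩
  • {2,5,6}:  v_{2} + v_{5} + v_{6} = 0 ; sig = ⟨3 | 0⟩
  • {1,4,6}:  v_{1} + v_{4} + v_{6} = v_{3} ; sig = ⟨3 | 1⟩
  • {2,3,5}:  v_{2} + v_{3} + v_{5} = v_{1} + v_{4} ; sig = ⟨3 | 1 1⟩

Hence PRS(X_Σ) =
{ ⟨2 | 1⟩ ×2,  ⟨3 | 0⟩ ×2,  ⟨3 | 1⟩,  ⟨3 | 1 1⟩ }


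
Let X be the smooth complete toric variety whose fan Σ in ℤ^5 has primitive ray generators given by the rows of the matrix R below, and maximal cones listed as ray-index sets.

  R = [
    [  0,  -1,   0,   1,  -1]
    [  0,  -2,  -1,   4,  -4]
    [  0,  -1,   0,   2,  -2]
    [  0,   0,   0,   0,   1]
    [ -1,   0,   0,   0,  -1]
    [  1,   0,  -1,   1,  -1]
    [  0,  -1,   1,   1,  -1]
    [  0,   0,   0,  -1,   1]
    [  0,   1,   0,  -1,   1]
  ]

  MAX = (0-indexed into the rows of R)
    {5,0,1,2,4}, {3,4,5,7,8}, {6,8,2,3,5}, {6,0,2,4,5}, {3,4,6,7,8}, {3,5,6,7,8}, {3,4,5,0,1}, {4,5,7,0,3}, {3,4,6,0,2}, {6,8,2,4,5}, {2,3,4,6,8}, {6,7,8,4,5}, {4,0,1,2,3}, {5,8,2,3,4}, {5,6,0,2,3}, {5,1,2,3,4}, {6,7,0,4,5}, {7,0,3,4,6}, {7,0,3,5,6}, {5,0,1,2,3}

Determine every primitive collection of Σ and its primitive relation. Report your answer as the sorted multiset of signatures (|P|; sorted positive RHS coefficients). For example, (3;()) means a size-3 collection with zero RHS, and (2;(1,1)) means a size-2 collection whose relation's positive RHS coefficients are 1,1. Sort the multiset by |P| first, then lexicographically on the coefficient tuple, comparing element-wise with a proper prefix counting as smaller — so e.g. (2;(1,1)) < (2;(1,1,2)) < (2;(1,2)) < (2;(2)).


Δ(Σ) — 9 vertices, 7 min non-faces:

  P = {0,8}:  v_{0} + v_{8} = 0  ⇒ sig = (2;())
  P = {2,7}:  v_{2} + v_{7} = v_{0}  ⇒ sig = (2;(1))
  P = {1,8}:  v_{1} + v_{8} = v_{2} + v_{3} + v_{4} + v_{5}  ⇒ sig = (2;(1,1,1,1))
  P = {1,7}:  v_{1} + v_{7} = 2·v_{0} + v_{3} + v_{4} + v_{5}  ⇒ sig = (2;(1,1,1,2))
  P = {1,6}:  v_{1} + v_{6} = v_{0} + 2·v_{2}  ⇒ sig = (2;(1,2))
  P = {3,4,5,6}:  v_{3} + v_{4} + v_{5} + v_{6} = v_{2}  ⇒ sig = (4;(1))
  P = {0,2,3,4,5}:  v_{0} + v_{2} + v_{3} + v_{4} + v_{5} = v_{1}  ⇒ sig = (5;(1))

so the primitive-relation signature multiset is
{ (2;()),  (2;(1)),  (2;(1,1,1,1)),  (2;(1,1,1,2)),  (2;(1,2)),  (4;(1)),  (5;(1)) }


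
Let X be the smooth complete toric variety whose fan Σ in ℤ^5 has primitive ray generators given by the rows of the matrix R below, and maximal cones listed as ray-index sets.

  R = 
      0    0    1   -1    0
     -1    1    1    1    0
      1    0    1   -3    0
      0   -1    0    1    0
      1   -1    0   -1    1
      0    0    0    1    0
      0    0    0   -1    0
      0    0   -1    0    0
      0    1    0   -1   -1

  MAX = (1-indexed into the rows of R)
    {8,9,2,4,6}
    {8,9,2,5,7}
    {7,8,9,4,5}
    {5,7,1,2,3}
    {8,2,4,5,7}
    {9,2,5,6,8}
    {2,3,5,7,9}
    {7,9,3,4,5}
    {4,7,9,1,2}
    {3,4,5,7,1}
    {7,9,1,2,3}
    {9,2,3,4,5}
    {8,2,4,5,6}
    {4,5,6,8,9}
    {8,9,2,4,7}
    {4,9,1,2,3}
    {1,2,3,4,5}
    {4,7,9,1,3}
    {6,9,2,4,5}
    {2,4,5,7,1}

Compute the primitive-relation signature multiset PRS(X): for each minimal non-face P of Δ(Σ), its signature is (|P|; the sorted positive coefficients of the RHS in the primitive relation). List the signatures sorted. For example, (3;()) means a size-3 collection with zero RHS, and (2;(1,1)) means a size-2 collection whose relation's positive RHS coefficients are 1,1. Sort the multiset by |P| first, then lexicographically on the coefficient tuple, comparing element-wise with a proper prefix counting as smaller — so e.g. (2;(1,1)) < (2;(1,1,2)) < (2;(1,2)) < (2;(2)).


9 minimal non-faces of Δ(Σ) (on 9 rays):

  P = {6,7}:  v_{6} + v_{7} = 0 ; sig = (2;())
  P = {1,8}:  v_{1} + v_{8} = v_{7} ; sig = (2;(1))
  P = {3,8}:  v_{3} + v_{8} = v_{5} + v_{7} + v_{9} ; sig = (2;(1,1,1))
  P = {1,6}:  v_{1} + v_{6} = v_{2} + v_{4} + v_{5} + v_{9} ; sig = (2;(1,1,1,1))
  P = {3,6}:  v_{3} + v_{6} = v_{2} + v_{4} + 2·v_{5} + 2·v_{9} ; sig = (2;(1,1,2,2))
  P = {1,5,9}:  v_{1} + v_{5} + v_{9} = v_{3} ; sig = (3;(1))
  P = {2,3,4,7}:  v_{2} + v_{3} + v_{4} + v_{7} = 2·v_{1} ; sig = (4;(2))
  P = {2,4,5,8,9}:  v_{2} + v_{4} + v_{5} + v_{8} + v_{9} = 0 ; sig = (5;())
  P = {2,4,5,7,9}:  v_{2} + v_{4} + v_{5} + v_{7} + v_{9} = v_{1} ; sig = (5;(1))

Hence PRS(X_Σ) =
    |P|=2: 5 collections, coeffs (), (1), (1,1,1), (1,1,1,1), (1,1,2,2)
    |P|=3: 1 collection, coeffs (1)
    |P|=4: 1 collection, coeffs (2)
    |P|=5: 2 collections, coeffs (), (1)
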